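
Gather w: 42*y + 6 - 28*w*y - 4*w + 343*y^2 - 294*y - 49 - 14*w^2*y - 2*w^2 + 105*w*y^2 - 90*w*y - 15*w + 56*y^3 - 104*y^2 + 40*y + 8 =w^2*(-14*y - 2) + w*(105*y^2 - 118*y - 19) + 56*y^3 + 239*y^2 - 212*y - 35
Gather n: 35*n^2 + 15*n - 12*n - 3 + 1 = 35*n^2 + 3*n - 2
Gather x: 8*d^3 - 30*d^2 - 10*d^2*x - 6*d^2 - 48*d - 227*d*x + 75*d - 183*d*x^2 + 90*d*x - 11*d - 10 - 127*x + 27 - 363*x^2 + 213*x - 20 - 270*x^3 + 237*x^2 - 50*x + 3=8*d^3 - 36*d^2 + 16*d - 270*x^3 + x^2*(-183*d - 126) + x*(-10*d^2 - 137*d + 36)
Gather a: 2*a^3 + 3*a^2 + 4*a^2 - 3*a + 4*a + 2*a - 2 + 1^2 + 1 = 2*a^3 + 7*a^2 + 3*a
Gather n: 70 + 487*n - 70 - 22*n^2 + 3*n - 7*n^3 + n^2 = -7*n^3 - 21*n^2 + 490*n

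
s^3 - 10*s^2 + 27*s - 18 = (s - 6)*(s - 3)*(s - 1)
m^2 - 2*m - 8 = (m - 4)*(m + 2)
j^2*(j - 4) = j^3 - 4*j^2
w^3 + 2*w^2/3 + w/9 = w*(w + 1/3)^2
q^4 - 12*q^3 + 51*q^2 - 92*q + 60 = (q - 5)*(q - 3)*(q - 2)^2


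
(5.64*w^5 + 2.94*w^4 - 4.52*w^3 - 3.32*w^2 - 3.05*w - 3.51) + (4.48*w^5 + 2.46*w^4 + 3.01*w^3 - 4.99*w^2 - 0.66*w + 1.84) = 10.12*w^5 + 5.4*w^4 - 1.51*w^3 - 8.31*w^2 - 3.71*w - 1.67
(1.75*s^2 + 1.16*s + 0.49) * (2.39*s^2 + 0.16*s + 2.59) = 4.1825*s^4 + 3.0524*s^3 + 5.8892*s^2 + 3.0828*s + 1.2691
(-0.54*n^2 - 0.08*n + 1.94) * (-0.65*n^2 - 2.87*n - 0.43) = 0.351*n^4 + 1.6018*n^3 - 0.7992*n^2 - 5.5334*n - 0.8342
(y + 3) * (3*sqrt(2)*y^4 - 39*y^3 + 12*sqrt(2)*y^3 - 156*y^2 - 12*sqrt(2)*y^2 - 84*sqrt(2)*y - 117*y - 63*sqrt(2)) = 3*sqrt(2)*y^5 - 39*y^4 + 21*sqrt(2)*y^4 - 273*y^3 + 24*sqrt(2)*y^3 - 585*y^2 - 120*sqrt(2)*y^2 - 315*sqrt(2)*y - 351*y - 189*sqrt(2)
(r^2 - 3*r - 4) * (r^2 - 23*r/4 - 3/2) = r^4 - 35*r^3/4 + 47*r^2/4 + 55*r/2 + 6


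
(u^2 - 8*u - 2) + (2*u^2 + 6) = 3*u^2 - 8*u + 4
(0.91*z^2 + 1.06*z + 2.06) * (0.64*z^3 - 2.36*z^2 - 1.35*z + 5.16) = 0.5824*z^5 - 1.4692*z^4 - 2.4117*z^3 - 1.597*z^2 + 2.6886*z + 10.6296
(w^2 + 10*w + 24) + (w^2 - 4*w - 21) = 2*w^2 + 6*w + 3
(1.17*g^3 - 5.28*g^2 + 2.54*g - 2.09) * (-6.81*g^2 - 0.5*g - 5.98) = -7.9677*g^5 + 35.3718*g^4 - 21.654*g^3 + 44.5373*g^2 - 14.1442*g + 12.4982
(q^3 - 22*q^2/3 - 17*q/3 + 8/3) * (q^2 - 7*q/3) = q^5 - 29*q^4/3 + 103*q^3/9 + 143*q^2/9 - 56*q/9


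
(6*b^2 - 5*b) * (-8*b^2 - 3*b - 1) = -48*b^4 + 22*b^3 + 9*b^2 + 5*b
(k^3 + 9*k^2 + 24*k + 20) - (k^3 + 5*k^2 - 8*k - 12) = 4*k^2 + 32*k + 32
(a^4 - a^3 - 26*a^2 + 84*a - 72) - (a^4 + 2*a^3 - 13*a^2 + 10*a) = -3*a^3 - 13*a^2 + 74*a - 72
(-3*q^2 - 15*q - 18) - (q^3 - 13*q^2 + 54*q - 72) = -q^3 + 10*q^2 - 69*q + 54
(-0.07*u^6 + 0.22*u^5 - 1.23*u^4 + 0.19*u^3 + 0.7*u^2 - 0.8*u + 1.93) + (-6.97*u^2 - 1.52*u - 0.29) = -0.07*u^6 + 0.22*u^5 - 1.23*u^4 + 0.19*u^3 - 6.27*u^2 - 2.32*u + 1.64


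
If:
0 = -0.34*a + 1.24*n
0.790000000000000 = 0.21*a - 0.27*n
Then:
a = 5.81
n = 1.59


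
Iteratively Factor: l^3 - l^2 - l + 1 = (l + 1)*(l^2 - 2*l + 1) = (l - 1)*(l + 1)*(l - 1)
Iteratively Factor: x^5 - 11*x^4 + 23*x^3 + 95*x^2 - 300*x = (x - 5)*(x^4 - 6*x^3 - 7*x^2 + 60*x) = (x - 5)*(x - 4)*(x^3 - 2*x^2 - 15*x) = (x - 5)^2*(x - 4)*(x^2 + 3*x) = x*(x - 5)^2*(x - 4)*(x + 3)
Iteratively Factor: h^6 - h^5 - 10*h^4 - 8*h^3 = (h)*(h^5 - h^4 - 10*h^3 - 8*h^2) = h^2*(h^4 - h^3 - 10*h^2 - 8*h) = h^3*(h^3 - h^2 - 10*h - 8) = h^3*(h + 1)*(h^2 - 2*h - 8) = h^3*(h - 4)*(h + 1)*(h + 2)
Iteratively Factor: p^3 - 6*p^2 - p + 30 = (p + 2)*(p^2 - 8*p + 15) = (p - 3)*(p + 2)*(p - 5)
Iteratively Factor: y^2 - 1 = (y + 1)*(y - 1)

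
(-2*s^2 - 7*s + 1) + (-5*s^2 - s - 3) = -7*s^2 - 8*s - 2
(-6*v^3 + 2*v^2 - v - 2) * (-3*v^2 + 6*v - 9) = 18*v^5 - 42*v^4 + 69*v^3 - 18*v^2 - 3*v + 18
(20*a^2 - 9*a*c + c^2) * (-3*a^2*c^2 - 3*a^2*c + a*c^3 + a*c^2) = -60*a^4*c^2 - 60*a^4*c + 47*a^3*c^3 + 47*a^3*c^2 - 12*a^2*c^4 - 12*a^2*c^3 + a*c^5 + a*c^4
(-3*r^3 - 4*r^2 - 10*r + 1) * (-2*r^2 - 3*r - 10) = 6*r^5 + 17*r^4 + 62*r^3 + 68*r^2 + 97*r - 10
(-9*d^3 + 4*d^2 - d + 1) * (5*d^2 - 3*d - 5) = -45*d^5 + 47*d^4 + 28*d^3 - 12*d^2 + 2*d - 5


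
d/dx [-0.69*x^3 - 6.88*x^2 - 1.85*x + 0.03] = -2.07*x^2 - 13.76*x - 1.85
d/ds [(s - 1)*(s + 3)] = 2*s + 2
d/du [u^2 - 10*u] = 2*u - 10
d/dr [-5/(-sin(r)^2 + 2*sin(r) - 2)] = 10*(1 - sin(r))*cos(r)/(sin(r)^2 - 2*sin(r) + 2)^2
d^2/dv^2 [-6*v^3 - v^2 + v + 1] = -36*v - 2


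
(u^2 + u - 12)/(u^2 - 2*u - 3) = (u + 4)/(u + 1)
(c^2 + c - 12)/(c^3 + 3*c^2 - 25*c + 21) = (c + 4)/(c^2 + 6*c - 7)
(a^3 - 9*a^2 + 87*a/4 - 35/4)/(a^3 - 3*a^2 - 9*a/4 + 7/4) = (a - 5)/(a + 1)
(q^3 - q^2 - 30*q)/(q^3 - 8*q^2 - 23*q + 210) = q/(q - 7)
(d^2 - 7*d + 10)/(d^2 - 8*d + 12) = (d - 5)/(d - 6)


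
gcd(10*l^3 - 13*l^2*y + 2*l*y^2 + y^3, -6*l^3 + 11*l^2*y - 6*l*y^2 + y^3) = 2*l^2 - 3*l*y + y^2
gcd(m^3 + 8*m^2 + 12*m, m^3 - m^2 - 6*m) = m^2 + 2*m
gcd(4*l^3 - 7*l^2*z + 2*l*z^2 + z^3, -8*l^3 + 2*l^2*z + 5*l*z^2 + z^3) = -4*l^2 + 3*l*z + z^2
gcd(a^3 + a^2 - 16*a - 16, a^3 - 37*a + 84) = a - 4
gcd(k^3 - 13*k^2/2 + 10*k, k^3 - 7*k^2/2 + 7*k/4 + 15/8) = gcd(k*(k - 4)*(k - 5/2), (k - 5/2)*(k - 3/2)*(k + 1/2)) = k - 5/2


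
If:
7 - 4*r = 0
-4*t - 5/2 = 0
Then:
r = 7/4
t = -5/8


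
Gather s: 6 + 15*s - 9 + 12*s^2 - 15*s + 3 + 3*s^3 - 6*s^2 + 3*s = 3*s^3 + 6*s^2 + 3*s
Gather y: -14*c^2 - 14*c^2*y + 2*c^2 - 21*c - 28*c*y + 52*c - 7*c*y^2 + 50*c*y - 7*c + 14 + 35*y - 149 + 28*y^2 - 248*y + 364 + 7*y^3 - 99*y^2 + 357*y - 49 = -12*c^2 + 24*c + 7*y^3 + y^2*(-7*c - 71) + y*(-14*c^2 + 22*c + 144) + 180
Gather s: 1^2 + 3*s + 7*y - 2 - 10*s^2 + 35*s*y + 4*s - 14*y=-10*s^2 + s*(35*y + 7) - 7*y - 1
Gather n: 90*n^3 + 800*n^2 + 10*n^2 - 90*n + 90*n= 90*n^3 + 810*n^2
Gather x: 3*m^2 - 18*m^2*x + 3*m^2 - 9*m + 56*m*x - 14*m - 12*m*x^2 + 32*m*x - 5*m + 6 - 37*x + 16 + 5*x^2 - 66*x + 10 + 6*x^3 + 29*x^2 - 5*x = 6*m^2 - 28*m + 6*x^3 + x^2*(34 - 12*m) + x*(-18*m^2 + 88*m - 108) + 32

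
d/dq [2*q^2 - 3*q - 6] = 4*q - 3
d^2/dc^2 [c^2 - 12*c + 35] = 2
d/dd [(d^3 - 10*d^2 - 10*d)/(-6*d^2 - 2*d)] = (-3*d^2 - 2*d - 20)/(2*(9*d^2 + 6*d + 1))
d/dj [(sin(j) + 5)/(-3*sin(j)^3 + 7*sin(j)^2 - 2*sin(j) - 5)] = (6*sin(j)^3 + 38*sin(j)^2 - 70*sin(j) + 5)*cos(j)/(3*sin(j)^3 - 7*sin(j)^2 + 2*sin(j) + 5)^2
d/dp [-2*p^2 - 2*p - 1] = -4*p - 2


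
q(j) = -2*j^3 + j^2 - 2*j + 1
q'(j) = -6*j^2 + 2*j - 2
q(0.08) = 0.85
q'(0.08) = -1.88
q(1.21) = -3.50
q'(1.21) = -8.36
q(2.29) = -22.35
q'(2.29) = -28.88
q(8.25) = -1070.47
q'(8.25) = -393.88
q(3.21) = -61.27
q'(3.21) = -57.40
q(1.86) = -12.13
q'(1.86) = -19.04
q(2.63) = -33.73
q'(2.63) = -38.24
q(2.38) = -25.06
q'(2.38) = -31.23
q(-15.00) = 7006.00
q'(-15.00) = -1382.00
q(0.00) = 1.00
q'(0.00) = -2.00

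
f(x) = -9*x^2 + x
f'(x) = 1 - 18*x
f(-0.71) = -5.25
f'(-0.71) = 13.78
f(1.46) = -17.72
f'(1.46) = -25.28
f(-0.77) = -6.11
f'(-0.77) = 14.86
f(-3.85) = -137.25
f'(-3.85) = 70.30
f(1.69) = -24.01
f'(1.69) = -29.42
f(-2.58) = -62.49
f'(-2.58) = 47.44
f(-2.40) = -54.24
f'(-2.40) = 44.20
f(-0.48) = -2.55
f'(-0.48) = 9.64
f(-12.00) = -1308.00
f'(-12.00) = 217.00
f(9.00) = -720.00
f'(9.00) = -161.00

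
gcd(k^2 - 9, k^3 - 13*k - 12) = k + 3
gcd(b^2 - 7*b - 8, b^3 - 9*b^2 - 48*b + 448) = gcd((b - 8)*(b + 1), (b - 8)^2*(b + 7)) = b - 8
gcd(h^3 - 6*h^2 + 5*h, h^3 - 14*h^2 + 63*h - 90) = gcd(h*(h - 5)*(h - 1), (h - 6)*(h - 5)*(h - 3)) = h - 5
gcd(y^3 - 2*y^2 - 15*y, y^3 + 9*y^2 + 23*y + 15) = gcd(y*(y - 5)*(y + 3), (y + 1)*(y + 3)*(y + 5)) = y + 3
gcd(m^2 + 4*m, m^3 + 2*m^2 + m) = m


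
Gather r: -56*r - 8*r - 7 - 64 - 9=-64*r - 80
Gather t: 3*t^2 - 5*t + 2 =3*t^2 - 5*t + 2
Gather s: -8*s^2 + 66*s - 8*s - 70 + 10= -8*s^2 + 58*s - 60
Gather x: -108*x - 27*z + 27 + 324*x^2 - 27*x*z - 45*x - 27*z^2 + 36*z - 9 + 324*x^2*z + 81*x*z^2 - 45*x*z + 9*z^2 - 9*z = x^2*(324*z + 324) + x*(81*z^2 - 72*z - 153) - 18*z^2 + 18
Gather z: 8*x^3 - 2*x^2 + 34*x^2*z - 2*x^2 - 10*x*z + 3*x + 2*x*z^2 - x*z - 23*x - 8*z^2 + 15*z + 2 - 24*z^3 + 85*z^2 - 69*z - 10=8*x^3 - 4*x^2 - 20*x - 24*z^3 + z^2*(2*x + 77) + z*(34*x^2 - 11*x - 54) - 8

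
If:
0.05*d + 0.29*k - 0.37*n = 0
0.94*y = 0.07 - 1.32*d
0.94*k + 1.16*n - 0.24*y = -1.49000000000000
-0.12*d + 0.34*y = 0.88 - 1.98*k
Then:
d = -2.16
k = -0.22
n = -0.46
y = 3.11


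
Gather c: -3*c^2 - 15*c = -3*c^2 - 15*c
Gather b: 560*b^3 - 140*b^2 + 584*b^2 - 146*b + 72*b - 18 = 560*b^3 + 444*b^2 - 74*b - 18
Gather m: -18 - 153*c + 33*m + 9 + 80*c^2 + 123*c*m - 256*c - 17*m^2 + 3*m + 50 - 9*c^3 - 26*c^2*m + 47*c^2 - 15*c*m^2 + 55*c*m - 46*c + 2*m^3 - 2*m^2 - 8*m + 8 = -9*c^3 + 127*c^2 - 455*c + 2*m^3 + m^2*(-15*c - 19) + m*(-26*c^2 + 178*c + 28) + 49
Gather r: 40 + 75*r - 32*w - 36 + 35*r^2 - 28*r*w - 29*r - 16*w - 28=35*r^2 + r*(46 - 28*w) - 48*w - 24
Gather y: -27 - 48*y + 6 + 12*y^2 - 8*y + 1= 12*y^2 - 56*y - 20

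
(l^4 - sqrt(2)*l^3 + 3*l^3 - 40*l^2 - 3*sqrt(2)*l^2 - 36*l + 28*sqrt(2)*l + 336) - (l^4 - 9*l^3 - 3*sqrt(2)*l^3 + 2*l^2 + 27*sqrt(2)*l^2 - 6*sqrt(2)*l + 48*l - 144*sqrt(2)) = 2*sqrt(2)*l^3 + 12*l^3 - 30*sqrt(2)*l^2 - 42*l^2 - 84*l + 34*sqrt(2)*l + 144*sqrt(2) + 336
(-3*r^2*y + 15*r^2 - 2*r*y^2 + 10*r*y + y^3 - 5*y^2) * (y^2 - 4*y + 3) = -3*r^2*y^3 + 27*r^2*y^2 - 69*r^2*y + 45*r^2 - 2*r*y^4 + 18*r*y^3 - 46*r*y^2 + 30*r*y + y^5 - 9*y^4 + 23*y^3 - 15*y^2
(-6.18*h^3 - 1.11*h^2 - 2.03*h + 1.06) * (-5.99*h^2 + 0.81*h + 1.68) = 37.0182*h^5 + 1.6431*h^4 + 0.8782*h^3 - 9.8585*h^2 - 2.5518*h + 1.7808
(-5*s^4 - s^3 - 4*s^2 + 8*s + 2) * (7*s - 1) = -35*s^5 - 2*s^4 - 27*s^3 + 60*s^2 + 6*s - 2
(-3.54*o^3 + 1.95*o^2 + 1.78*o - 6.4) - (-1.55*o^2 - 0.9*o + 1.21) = -3.54*o^3 + 3.5*o^2 + 2.68*o - 7.61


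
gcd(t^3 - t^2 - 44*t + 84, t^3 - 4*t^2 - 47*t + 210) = t^2 + t - 42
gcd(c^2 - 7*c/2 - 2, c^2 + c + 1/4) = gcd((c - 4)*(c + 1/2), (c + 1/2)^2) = c + 1/2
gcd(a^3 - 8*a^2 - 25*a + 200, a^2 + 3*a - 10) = a + 5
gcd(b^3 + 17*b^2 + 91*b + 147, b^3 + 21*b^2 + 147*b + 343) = b^2 + 14*b + 49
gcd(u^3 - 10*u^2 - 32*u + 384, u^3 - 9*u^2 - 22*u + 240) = u - 8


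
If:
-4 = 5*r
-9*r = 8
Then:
No Solution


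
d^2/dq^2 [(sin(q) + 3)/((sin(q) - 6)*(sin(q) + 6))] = (-sin(q)^5 - 12*sin(q)^4 - 214*sin(q)^3 - 414*sin(q)^2 - 1080*sin(q) + 216)/((sin(q) - 6)^3*(sin(q) + 6)^3)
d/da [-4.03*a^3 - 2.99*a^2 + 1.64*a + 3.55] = -12.09*a^2 - 5.98*a + 1.64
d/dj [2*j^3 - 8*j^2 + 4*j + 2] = 6*j^2 - 16*j + 4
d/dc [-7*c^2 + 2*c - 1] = 2 - 14*c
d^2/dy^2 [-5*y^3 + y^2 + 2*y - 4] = 2 - 30*y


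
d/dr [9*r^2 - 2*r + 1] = 18*r - 2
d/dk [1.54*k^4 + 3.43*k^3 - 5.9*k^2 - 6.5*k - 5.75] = 6.16*k^3 + 10.29*k^2 - 11.8*k - 6.5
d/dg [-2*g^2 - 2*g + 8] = -4*g - 2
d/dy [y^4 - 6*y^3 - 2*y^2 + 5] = 2*y*(2*y^2 - 9*y - 2)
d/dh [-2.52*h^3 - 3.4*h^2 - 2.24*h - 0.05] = -7.56*h^2 - 6.8*h - 2.24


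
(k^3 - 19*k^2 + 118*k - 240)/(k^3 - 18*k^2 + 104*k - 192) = (k - 5)/(k - 4)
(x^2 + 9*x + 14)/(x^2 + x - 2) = (x + 7)/(x - 1)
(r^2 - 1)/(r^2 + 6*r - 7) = (r + 1)/(r + 7)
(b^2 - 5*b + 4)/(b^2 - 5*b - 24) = (-b^2 + 5*b - 4)/(-b^2 + 5*b + 24)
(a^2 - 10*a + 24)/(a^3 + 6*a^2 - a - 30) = (a^2 - 10*a + 24)/(a^3 + 6*a^2 - a - 30)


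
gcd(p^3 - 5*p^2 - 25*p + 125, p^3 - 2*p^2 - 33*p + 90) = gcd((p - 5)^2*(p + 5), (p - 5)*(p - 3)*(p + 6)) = p - 5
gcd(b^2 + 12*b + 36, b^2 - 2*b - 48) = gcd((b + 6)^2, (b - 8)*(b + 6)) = b + 6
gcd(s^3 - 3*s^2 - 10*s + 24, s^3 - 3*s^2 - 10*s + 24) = s^3 - 3*s^2 - 10*s + 24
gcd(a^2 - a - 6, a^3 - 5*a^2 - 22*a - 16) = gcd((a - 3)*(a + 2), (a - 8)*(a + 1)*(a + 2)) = a + 2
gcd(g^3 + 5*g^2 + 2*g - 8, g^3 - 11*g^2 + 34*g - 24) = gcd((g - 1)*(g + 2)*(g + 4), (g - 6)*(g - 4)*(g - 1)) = g - 1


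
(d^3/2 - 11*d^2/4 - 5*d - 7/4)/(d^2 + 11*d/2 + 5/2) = (d^2 - 6*d - 7)/(2*(d + 5))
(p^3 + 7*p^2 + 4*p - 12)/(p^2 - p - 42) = (p^2 + p - 2)/(p - 7)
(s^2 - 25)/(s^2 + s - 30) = (s + 5)/(s + 6)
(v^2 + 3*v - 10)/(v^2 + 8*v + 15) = (v - 2)/(v + 3)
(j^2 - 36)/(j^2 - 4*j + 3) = (j^2 - 36)/(j^2 - 4*j + 3)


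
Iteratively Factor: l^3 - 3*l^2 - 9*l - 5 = (l - 5)*(l^2 + 2*l + 1) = (l - 5)*(l + 1)*(l + 1)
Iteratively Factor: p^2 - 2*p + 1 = (p - 1)*(p - 1)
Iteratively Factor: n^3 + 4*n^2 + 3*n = (n)*(n^2 + 4*n + 3) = n*(n + 1)*(n + 3)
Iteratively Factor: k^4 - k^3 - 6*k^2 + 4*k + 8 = (k - 2)*(k^3 + k^2 - 4*k - 4) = (k - 2)*(k + 1)*(k^2 - 4) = (k - 2)^2*(k + 1)*(k + 2)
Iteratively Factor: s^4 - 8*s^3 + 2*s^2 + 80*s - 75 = (s - 1)*(s^3 - 7*s^2 - 5*s + 75) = (s - 1)*(s + 3)*(s^2 - 10*s + 25) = (s - 5)*(s - 1)*(s + 3)*(s - 5)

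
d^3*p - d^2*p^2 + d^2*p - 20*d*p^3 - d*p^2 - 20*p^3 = (d - 5*p)*(d + 4*p)*(d*p + p)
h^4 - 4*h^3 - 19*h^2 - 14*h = h*(h - 7)*(h + 1)*(h + 2)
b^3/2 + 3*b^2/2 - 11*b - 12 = (b/2 + 1/2)*(b - 4)*(b + 6)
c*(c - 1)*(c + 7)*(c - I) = c^4 + 6*c^3 - I*c^3 - 7*c^2 - 6*I*c^2 + 7*I*c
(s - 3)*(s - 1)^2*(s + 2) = s^4 - 3*s^3 - 3*s^2 + 11*s - 6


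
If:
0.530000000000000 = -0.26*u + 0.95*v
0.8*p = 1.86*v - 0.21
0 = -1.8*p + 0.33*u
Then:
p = -0.42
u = -2.28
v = -0.07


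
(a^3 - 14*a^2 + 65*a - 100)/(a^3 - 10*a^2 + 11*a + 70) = (a^2 - 9*a + 20)/(a^2 - 5*a - 14)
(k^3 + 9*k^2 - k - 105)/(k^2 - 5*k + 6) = (k^2 + 12*k + 35)/(k - 2)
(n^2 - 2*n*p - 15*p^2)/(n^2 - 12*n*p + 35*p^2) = (-n - 3*p)/(-n + 7*p)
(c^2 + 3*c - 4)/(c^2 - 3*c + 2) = (c + 4)/(c - 2)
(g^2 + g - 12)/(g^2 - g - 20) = (g - 3)/(g - 5)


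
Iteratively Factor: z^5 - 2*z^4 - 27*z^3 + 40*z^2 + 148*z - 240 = (z + 3)*(z^4 - 5*z^3 - 12*z^2 + 76*z - 80) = (z + 3)*(z + 4)*(z^3 - 9*z^2 + 24*z - 20) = (z - 2)*(z + 3)*(z + 4)*(z^2 - 7*z + 10) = (z - 2)^2*(z + 3)*(z + 4)*(z - 5)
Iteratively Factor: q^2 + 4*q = (q + 4)*(q)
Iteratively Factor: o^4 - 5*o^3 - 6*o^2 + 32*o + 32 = (o - 4)*(o^3 - o^2 - 10*o - 8) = (o - 4)^2*(o^2 + 3*o + 2) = (o - 4)^2*(o + 1)*(o + 2)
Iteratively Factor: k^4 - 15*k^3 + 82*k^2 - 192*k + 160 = (k - 4)*(k^3 - 11*k^2 + 38*k - 40) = (k - 5)*(k - 4)*(k^2 - 6*k + 8) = (k - 5)*(k - 4)*(k - 2)*(k - 4)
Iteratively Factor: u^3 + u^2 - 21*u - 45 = (u - 5)*(u^2 + 6*u + 9) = (u - 5)*(u + 3)*(u + 3)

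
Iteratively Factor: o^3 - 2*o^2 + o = (o)*(o^2 - 2*o + 1) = o*(o - 1)*(o - 1)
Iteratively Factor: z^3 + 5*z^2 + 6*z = (z + 3)*(z^2 + 2*z) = z*(z + 3)*(z + 2)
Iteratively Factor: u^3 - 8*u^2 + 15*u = (u - 3)*(u^2 - 5*u) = (u - 5)*(u - 3)*(u)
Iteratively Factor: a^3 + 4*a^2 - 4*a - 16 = (a - 2)*(a^2 + 6*a + 8) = (a - 2)*(a + 4)*(a + 2)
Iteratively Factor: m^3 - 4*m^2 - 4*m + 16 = (m - 2)*(m^2 - 2*m - 8) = (m - 4)*(m - 2)*(m + 2)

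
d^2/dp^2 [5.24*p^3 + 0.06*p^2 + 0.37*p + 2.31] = 31.44*p + 0.12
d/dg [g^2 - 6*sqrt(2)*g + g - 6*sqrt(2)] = 2*g - 6*sqrt(2) + 1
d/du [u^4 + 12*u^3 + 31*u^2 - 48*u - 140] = 4*u^3 + 36*u^2 + 62*u - 48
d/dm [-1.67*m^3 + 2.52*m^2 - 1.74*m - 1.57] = -5.01*m^2 + 5.04*m - 1.74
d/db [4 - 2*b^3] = -6*b^2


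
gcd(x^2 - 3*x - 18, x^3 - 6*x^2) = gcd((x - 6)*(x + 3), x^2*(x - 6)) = x - 6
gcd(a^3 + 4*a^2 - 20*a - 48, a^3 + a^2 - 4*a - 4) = a + 2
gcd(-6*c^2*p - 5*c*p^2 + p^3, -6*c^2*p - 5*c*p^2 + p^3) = -6*c^2*p - 5*c*p^2 + p^3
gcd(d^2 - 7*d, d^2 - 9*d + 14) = d - 7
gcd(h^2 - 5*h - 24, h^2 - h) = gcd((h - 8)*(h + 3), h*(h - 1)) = 1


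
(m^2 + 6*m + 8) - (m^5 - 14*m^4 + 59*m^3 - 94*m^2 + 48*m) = -m^5 + 14*m^4 - 59*m^3 + 95*m^2 - 42*m + 8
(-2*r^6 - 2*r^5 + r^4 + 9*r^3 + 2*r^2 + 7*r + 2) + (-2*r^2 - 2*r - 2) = -2*r^6 - 2*r^5 + r^4 + 9*r^3 + 5*r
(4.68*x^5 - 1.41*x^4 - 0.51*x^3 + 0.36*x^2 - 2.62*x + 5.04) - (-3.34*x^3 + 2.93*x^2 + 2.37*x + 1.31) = 4.68*x^5 - 1.41*x^4 + 2.83*x^3 - 2.57*x^2 - 4.99*x + 3.73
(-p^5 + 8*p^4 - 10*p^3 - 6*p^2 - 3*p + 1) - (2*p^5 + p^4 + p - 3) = -3*p^5 + 7*p^4 - 10*p^3 - 6*p^2 - 4*p + 4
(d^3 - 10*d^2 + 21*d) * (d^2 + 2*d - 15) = d^5 - 8*d^4 - 14*d^3 + 192*d^2 - 315*d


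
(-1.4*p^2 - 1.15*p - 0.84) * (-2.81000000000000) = 3.934*p^2 + 3.2315*p + 2.3604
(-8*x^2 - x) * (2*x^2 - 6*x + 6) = -16*x^4 + 46*x^3 - 42*x^2 - 6*x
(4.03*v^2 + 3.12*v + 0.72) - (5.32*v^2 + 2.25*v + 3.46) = -1.29*v^2 + 0.87*v - 2.74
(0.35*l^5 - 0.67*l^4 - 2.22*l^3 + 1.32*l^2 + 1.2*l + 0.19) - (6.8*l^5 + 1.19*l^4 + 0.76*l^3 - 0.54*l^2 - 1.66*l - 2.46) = -6.45*l^5 - 1.86*l^4 - 2.98*l^3 + 1.86*l^2 + 2.86*l + 2.65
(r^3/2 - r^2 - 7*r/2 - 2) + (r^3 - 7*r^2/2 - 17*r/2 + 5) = 3*r^3/2 - 9*r^2/2 - 12*r + 3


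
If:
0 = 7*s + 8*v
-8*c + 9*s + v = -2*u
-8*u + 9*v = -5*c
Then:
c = -197*v/189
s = -8*v/7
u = 179*v/378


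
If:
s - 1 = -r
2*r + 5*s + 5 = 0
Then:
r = 10/3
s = -7/3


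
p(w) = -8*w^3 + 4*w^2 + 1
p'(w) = -24*w^2 + 8*w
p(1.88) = -38.02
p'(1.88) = -69.79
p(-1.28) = 24.33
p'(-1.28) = -49.56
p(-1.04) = 14.33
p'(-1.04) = -34.28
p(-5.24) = 1261.85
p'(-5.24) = -700.90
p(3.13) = -205.13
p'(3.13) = -210.09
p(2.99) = -177.09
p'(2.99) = -190.64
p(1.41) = -13.47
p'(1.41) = -36.43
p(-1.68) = 50.22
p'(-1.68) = -81.18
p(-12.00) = 14401.00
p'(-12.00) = -3552.00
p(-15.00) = 27901.00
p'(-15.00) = -5520.00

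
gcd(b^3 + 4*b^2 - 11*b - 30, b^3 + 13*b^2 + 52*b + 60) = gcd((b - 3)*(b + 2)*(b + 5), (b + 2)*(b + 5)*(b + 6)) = b^2 + 7*b + 10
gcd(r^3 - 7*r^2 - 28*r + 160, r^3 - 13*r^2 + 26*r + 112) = r - 8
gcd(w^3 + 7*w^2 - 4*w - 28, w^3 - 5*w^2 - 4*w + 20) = w^2 - 4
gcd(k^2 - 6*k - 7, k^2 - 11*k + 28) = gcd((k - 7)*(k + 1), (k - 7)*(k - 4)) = k - 7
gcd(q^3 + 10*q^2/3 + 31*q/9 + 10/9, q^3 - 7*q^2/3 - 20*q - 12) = q + 2/3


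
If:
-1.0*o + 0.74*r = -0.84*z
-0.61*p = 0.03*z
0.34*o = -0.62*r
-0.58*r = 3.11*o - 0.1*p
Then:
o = 0.00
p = 0.00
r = 0.00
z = 0.00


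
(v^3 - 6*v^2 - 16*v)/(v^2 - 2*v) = (v^2 - 6*v - 16)/(v - 2)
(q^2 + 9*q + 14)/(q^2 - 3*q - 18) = (q^2 + 9*q + 14)/(q^2 - 3*q - 18)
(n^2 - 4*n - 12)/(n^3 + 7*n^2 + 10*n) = (n - 6)/(n*(n + 5))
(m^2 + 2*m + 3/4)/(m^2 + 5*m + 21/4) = (2*m + 1)/(2*m + 7)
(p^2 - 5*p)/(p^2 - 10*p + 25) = p/(p - 5)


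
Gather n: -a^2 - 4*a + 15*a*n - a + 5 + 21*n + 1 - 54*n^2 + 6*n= -a^2 - 5*a - 54*n^2 + n*(15*a + 27) + 6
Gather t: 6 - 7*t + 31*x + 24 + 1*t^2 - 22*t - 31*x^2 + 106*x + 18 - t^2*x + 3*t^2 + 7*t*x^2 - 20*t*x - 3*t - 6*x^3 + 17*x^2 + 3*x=t^2*(4 - x) + t*(7*x^2 - 20*x - 32) - 6*x^3 - 14*x^2 + 140*x + 48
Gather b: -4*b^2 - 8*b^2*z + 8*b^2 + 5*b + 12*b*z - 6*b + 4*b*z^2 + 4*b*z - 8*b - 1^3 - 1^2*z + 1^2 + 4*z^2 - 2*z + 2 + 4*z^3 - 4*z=b^2*(4 - 8*z) + b*(4*z^2 + 16*z - 9) + 4*z^3 + 4*z^2 - 7*z + 2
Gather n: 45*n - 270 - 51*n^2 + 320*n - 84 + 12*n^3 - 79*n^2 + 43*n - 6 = 12*n^3 - 130*n^2 + 408*n - 360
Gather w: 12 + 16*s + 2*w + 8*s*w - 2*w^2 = 16*s - 2*w^2 + w*(8*s + 2) + 12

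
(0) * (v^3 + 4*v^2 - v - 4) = 0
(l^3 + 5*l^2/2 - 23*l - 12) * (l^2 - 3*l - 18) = l^5 - l^4/2 - 97*l^3/2 + 12*l^2 + 450*l + 216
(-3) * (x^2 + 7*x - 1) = -3*x^2 - 21*x + 3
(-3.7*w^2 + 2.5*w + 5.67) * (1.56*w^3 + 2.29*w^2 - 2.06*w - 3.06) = -5.772*w^5 - 4.573*w^4 + 22.1922*w^3 + 19.1563*w^2 - 19.3302*w - 17.3502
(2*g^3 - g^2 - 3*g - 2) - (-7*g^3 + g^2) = 9*g^3 - 2*g^2 - 3*g - 2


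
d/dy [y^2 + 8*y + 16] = 2*y + 8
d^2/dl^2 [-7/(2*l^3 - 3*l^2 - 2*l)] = 14*(3*l*(2*l - 1)*(-2*l^2 + 3*l + 2) + 4*(-3*l^2 + 3*l + 1)^2)/(l^3*(-2*l^2 + 3*l + 2)^3)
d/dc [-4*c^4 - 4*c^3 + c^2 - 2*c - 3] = -16*c^3 - 12*c^2 + 2*c - 2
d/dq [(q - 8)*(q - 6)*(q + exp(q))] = (q - 8)*(q - 6)*(exp(q) + 1) + (q - 8)*(q + exp(q)) + (q - 6)*(q + exp(q))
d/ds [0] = 0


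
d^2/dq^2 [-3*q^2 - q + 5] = -6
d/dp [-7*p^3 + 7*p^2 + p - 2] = -21*p^2 + 14*p + 1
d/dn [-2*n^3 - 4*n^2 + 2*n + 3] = -6*n^2 - 8*n + 2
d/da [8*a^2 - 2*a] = 16*a - 2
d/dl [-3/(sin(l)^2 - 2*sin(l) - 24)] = 6*(sin(l) - 1)*cos(l)/((sin(l) - 6)^2*(sin(l) + 4)^2)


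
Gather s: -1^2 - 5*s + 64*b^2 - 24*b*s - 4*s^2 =64*b^2 - 4*s^2 + s*(-24*b - 5) - 1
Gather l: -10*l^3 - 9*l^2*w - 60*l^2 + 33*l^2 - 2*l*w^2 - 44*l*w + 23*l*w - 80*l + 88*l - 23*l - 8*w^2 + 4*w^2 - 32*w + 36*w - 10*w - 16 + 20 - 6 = -10*l^3 + l^2*(-9*w - 27) + l*(-2*w^2 - 21*w - 15) - 4*w^2 - 6*w - 2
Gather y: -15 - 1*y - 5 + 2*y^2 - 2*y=2*y^2 - 3*y - 20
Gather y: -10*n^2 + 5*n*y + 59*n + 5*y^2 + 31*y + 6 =-10*n^2 + 59*n + 5*y^2 + y*(5*n + 31) + 6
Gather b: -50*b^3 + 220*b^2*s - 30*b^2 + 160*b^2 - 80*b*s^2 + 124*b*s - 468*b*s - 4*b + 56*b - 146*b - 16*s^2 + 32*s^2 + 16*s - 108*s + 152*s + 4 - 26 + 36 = -50*b^3 + b^2*(220*s + 130) + b*(-80*s^2 - 344*s - 94) + 16*s^2 + 60*s + 14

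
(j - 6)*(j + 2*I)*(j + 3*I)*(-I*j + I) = -I*j^4 + 5*j^3 + 7*I*j^3 - 35*j^2 + 30*j - 42*I*j + 36*I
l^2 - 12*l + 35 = (l - 7)*(l - 5)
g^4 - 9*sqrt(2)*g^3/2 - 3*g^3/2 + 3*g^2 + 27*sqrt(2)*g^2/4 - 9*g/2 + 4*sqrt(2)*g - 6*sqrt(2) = (g - 3/2)*(g - 4*sqrt(2))*(g - sqrt(2))*(g + sqrt(2)/2)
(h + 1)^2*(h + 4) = h^3 + 6*h^2 + 9*h + 4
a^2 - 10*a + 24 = (a - 6)*(a - 4)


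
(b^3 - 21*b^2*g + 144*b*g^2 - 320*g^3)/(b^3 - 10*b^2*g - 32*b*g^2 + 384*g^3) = (b - 5*g)/(b + 6*g)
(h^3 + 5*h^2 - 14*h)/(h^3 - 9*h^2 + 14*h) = (h + 7)/(h - 7)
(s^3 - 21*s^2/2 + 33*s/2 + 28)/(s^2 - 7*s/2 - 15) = (-2*s^3 + 21*s^2 - 33*s - 56)/(-2*s^2 + 7*s + 30)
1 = 1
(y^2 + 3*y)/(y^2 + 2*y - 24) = y*(y + 3)/(y^2 + 2*y - 24)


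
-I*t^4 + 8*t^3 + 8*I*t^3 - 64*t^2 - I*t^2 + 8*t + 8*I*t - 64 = (t - 8)*(t - I)*(t + 8*I)*(-I*t + 1)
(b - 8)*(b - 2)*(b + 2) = b^3 - 8*b^2 - 4*b + 32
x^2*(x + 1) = x^3 + x^2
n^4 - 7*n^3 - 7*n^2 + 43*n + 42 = (n - 7)*(n - 3)*(n + 1)*(n + 2)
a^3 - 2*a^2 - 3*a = a*(a - 3)*(a + 1)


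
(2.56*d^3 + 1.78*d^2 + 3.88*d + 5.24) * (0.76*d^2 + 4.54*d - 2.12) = 1.9456*d^5 + 12.9752*d^4 + 5.6028*d^3 + 17.824*d^2 + 15.564*d - 11.1088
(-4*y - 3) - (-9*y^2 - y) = 9*y^2 - 3*y - 3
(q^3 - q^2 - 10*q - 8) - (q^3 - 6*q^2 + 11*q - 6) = 5*q^2 - 21*q - 2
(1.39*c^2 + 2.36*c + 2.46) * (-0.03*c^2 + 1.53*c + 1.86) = -0.0417*c^4 + 2.0559*c^3 + 6.1224*c^2 + 8.1534*c + 4.5756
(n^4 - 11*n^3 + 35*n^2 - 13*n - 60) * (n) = n^5 - 11*n^4 + 35*n^3 - 13*n^2 - 60*n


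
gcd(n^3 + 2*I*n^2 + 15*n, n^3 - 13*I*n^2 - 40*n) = n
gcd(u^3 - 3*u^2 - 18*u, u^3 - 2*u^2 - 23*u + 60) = 1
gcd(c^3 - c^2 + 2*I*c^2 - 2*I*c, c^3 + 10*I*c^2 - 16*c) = c^2 + 2*I*c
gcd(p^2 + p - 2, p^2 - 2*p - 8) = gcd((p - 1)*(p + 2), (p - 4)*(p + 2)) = p + 2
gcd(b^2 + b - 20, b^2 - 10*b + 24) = b - 4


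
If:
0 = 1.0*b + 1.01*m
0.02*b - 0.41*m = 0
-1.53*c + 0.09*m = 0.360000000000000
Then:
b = 0.00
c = -0.24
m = 0.00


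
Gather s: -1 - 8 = -9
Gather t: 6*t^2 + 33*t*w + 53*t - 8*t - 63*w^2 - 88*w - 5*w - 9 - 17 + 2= 6*t^2 + t*(33*w + 45) - 63*w^2 - 93*w - 24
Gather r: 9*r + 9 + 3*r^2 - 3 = 3*r^2 + 9*r + 6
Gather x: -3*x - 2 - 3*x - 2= -6*x - 4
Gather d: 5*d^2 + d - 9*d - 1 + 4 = 5*d^2 - 8*d + 3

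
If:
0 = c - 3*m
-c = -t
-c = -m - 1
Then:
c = 3/2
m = 1/2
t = 3/2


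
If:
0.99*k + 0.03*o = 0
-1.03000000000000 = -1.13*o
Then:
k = -0.03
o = 0.91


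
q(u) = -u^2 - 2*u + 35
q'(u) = -2*u - 2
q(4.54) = 5.31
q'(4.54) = -11.08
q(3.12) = 19.03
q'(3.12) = -8.24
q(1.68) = 28.82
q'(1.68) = -5.36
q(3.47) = 16.02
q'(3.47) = -8.94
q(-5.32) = 17.34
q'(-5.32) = 8.64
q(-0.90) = 35.99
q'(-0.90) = -0.20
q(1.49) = 29.80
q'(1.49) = -4.98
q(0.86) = 32.54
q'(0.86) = -3.72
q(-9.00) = -28.00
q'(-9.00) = 16.00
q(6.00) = -13.00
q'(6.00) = -14.00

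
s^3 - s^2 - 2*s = s*(s - 2)*(s + 1)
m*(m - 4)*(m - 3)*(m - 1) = m^4 - 8*m^3 + 19*m^2 - 12*m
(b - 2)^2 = b^2 - 4*b + 4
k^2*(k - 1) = k^3 - k^2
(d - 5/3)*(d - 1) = d^2 - 8*d/3 + 5/3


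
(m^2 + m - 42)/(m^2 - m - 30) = (m + 7)/(m + 5)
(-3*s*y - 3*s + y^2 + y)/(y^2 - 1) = (-3*s + y)/(y - 1)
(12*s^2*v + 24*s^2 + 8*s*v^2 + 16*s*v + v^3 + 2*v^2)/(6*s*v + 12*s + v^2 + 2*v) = 2*s + v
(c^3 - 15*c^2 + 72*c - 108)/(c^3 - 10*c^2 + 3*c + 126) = (c^2 - 9*c + 18)/(c^2 - 4*c - 21)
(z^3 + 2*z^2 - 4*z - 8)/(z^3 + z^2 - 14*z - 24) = (z^2 - 4)/(z^2 - z - 12)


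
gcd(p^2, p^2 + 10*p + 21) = 1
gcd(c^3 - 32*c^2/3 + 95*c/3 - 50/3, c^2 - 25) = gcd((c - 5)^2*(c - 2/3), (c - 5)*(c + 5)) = c - 5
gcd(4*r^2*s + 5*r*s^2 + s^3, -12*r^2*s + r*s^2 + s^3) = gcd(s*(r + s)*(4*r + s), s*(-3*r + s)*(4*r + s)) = 4*r*s + s^2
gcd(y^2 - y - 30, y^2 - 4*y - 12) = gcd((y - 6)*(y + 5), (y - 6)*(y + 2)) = y - 6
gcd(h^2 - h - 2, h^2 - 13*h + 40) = 1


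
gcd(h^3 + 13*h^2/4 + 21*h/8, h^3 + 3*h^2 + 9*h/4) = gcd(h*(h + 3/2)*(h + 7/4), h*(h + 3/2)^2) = h^2 + 3*h/2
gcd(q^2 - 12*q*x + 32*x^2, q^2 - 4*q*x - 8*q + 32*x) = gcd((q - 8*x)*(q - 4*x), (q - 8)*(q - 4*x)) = -q + 4*x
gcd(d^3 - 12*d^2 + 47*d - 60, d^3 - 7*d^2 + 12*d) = d^2 - 7*d + 12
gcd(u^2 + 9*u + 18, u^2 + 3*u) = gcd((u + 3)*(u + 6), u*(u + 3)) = u + 3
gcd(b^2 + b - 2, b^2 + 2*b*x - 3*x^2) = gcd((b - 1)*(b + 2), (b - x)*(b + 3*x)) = 1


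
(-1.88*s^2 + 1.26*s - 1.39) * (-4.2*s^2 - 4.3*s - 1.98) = 7.896*s^4 + 2.792*s^3 + 4.1424*s^2 + 3.4822*s + 2.7522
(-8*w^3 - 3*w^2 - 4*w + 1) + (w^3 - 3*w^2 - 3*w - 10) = -7*w^3 - 6*w^2 - 7*w - 9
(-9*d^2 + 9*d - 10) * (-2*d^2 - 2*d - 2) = 18*d^4 + 20*d^2 + 2*d + 20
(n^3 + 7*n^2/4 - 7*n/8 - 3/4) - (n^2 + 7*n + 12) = n^3 + 3*n^2/4 - 63*n/8 - 51/4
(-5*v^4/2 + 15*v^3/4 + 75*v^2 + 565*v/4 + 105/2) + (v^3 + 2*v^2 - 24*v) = -5*v^4/2 + 19*v^3/4 + 77*v^2 + 469*v/4 + 105/2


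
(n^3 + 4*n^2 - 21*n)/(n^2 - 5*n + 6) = n*(n + 7)/(n - 2)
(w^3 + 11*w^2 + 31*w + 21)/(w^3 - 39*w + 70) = (w^2 + 4*w + 3)/(w^2 - 7*w + 10)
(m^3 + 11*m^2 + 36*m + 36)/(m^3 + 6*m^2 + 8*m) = (m^2 + 9*m + 18)/(m*(m + 4))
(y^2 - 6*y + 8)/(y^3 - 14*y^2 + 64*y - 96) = (y - 2)/(y^2 - 10*y + 24)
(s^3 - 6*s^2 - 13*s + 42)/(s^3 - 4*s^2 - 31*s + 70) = (s + 3)/(s + 5)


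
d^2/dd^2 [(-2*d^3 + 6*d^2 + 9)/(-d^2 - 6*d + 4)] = 2*(116*d^3 - 243*d^2 - 66*d - 456)/(d^6 + 18*d^5 + 96*d^4 + 72*d^3 - 384*d^2 + 288*d - 64)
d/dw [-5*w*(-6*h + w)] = 30*h - 10*w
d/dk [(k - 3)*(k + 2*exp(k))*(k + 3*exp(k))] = 5*k^2*exp(k) + 3*k^2 + 12*k*exp(2*k) - 5*k*exp(k) - 6*k - 30*exp(2*k) - 15*exp(k)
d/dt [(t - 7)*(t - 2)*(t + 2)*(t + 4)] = 4*t^3 - 9*t^2 - 64*t + 12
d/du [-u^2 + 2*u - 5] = 2 - 2*u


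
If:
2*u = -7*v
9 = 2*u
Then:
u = 9/2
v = -9/7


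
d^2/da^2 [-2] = 0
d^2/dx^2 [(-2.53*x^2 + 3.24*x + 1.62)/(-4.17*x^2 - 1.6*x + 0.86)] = (-146.440392*x^3 - 114.581592*x^2 - 134.567568*x - 25.087792)/(72.511713*x^6 + 83.46672*x^5 - 12.837762*x^4 - 30.33152*x^3 + 2.647596*x^2 + 3.55008*x - 0.636056)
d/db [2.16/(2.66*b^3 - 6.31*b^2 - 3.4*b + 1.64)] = (-17.2368*b^2 + 27.2592*b + 7.344)/(2.66*b^3 - 6.31*b^2 - 3.4*b + 1.64)^2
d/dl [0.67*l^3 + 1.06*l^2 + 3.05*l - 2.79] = 2.01*l^2 + 2.12*l + 3.05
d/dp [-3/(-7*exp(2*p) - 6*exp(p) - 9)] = (-42*exp(p) - 18)*exp(p)/(7*exp(2*p) + 6*exp(p) + 9)^2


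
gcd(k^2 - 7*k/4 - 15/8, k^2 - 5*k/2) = k - 5/2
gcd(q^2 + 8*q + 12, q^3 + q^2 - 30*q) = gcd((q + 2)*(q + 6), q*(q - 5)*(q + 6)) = q + 6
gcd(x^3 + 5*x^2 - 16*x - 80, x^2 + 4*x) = x + 4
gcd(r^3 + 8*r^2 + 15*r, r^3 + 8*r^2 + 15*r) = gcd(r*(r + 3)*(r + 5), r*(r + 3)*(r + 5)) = r^3 + 8*r^2 + 15*r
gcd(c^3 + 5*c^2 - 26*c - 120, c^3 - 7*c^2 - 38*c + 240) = c^2 + c - 30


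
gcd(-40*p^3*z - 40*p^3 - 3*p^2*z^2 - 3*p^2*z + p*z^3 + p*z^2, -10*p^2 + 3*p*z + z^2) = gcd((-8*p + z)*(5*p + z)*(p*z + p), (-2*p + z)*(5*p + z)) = 5*p + z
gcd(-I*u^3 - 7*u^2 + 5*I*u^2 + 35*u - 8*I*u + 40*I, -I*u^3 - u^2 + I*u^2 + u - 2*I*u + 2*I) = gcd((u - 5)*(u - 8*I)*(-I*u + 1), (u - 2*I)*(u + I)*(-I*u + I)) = u + I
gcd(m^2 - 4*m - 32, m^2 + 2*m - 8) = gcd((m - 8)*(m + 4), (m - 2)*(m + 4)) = m + 4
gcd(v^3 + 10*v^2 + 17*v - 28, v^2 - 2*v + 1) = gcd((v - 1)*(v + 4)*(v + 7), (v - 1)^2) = v - 1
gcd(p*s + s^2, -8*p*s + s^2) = s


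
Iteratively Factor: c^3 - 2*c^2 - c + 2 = (c - 2)*(c^2 - 1) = (c - 2)*(c + 1)*(c - 1)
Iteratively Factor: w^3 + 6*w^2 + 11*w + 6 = (w + 2)*(w^2 + 4*w + 3) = (w + 1)*(w + 2)*(w + 3)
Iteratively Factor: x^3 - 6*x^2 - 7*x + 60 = (x - 4)*(x^2 - 2*x - 15) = (x - 4)*(x + 3)*(x - 5)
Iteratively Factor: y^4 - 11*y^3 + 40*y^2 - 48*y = (y - 4)*(y^3 - 7*y^2 + 12*y) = (y - 4)*(y - 3)*(y^2 - 4*y) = y*(y - 4)*(y - 3)*(y - 4)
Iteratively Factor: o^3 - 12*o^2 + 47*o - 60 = (o - 5)*(o^2 - 7*o + 12) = (o - 5)*(o - 4)*(o - 3)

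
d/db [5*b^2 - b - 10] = 10*b - 1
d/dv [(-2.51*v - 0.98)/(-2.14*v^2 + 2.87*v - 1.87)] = (-5.3714*v^2 - 4.1944*v + 7.5063)/(4.5796*v^4 - 12.2836*v^3 + 16.2405*v^2 - 10.7338*v + 3.4969)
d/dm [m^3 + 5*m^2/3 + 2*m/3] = 3*m^2 + 10*m/3 + 2/3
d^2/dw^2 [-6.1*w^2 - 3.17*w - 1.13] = -12.2000000000000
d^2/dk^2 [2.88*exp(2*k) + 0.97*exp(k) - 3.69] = (11.52*exp(k) + 0.97)*exp(k)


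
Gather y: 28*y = 28*y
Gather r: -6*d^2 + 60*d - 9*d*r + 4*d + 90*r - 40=-6*d^2 + 64*d + r*(90 - 9*d) - 40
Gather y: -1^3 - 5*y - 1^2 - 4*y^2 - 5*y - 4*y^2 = -8*y^2 - 10*y - 2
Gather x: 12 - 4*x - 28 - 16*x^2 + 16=-16*x^2 - 4*x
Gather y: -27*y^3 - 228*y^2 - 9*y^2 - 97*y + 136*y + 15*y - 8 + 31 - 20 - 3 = -27*y^3 - 237*y^2 + 54*y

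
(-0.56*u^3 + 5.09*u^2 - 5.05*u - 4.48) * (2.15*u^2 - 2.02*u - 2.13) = -1.204*u^5 + 12.0747*u^4 - 19.9465*u^3 - 10.2727*u^2 + 19.8061*u + 9.5424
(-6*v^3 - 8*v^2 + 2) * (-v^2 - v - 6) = 6*v^5 + 14*v^4 + 44*v^3 + 46*v^2 - 2*v - 12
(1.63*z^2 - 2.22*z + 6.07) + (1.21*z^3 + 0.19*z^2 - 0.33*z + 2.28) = 1.21*z^3 + 1.82*z^2 - 2.55*z + 8.35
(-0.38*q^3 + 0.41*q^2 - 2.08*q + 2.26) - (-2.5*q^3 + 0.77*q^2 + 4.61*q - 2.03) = 2.12*q^3 - 0.36*q^2 - 6.69*q + 4.29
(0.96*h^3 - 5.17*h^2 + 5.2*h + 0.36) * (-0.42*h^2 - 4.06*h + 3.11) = -0.4032*h^5 - 1.7262*h^4 + 21.7918*h^3 - 37.3419*h^2 + 14.7104*h + 1.1196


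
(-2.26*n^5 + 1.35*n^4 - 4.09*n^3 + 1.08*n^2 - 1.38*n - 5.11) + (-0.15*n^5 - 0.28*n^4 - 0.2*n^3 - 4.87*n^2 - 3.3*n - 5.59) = -2.41*n^5 + 1.07*n^4 - 4.29*n^3 - 3.79*n^2 - 4.68*n - 10.7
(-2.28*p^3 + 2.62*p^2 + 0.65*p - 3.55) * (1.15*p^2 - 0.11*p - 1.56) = -2.622*p^5 + 3.2638*p^4 + 4.0161*p^3 - 8.2412*p^2 - 0.6235*p + 5.538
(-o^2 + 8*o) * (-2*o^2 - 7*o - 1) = 2*o^4 - 9*o^3 - 55*o^2 - 8*o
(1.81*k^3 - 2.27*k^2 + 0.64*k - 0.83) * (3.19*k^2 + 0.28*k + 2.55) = 5.7739*k^5 - 6.7345*k^4 + 6.0215*k^3 - 8.257*k^2 + 1.3996*k - 2.1165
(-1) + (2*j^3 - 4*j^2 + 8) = 2*j^3 - 4*j^2 + 7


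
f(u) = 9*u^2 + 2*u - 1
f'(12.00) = 218.00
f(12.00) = 1319.00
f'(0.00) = 2.00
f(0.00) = -1.00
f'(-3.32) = -57.76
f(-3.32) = 91.56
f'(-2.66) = -45.88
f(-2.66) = 57.36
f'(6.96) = 127.28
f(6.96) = 448.89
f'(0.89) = 18.02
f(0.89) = 7.91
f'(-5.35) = -94.30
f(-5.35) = 245.90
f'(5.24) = 96.32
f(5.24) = 256.60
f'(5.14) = 94.52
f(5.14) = 247.06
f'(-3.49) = -60.82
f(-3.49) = 101.64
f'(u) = 18*u + 2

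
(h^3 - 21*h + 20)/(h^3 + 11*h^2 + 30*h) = (h^2 - 5*h + 4)/(h*(h + 6))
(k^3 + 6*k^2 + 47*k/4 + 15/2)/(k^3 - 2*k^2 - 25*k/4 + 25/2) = (2*k^2 + 7*k + 6)/(2*k^2 - 9*k + 10)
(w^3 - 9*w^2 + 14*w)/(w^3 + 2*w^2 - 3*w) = (w^2 - 9*w + 14)/(w^2 + 2*w - 3)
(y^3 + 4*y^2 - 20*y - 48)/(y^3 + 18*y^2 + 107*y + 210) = (y^2 - 2*y - 8)/(y^2 + 12*y + 35)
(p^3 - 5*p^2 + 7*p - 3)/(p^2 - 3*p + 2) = (p^2 - 4*p + 3)/(p - 2)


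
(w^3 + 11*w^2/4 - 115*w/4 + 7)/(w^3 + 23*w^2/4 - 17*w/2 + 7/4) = (w - 4)/(w - 1)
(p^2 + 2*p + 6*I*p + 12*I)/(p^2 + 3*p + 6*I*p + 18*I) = (p + 2)/(p + 3)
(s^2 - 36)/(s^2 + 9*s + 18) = (s - 6)/(s + 3)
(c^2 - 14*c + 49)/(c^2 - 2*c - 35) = (c - 7)/(c + 5)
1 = 1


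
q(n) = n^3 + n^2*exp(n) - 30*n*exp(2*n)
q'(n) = n^2*exp(n) + 3*n^2 - 60*n*exp(2*n) + 2*n*exp(n) - 30*exp(2*n)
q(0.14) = -5.53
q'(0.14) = -50.40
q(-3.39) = -38.46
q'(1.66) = -3544.56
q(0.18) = -7.70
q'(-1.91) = 12.77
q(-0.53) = 5.53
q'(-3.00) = 27.52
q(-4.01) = -64.15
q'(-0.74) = 4.48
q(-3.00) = -26.33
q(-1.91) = -5.17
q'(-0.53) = 1.01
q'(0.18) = -57.91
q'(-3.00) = 27.52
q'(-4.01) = 48.46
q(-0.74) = 4.91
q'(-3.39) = 34.83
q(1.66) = -1358.42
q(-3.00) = -26.33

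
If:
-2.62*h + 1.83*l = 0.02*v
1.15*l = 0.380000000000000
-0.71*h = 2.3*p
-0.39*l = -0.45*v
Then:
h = 0.23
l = 0.33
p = -0.07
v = 0.29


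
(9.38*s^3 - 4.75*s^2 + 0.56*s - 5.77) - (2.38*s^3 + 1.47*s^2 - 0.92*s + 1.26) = 7.0*s^3 - 6.22*s^2 + 1.48*s - 7.03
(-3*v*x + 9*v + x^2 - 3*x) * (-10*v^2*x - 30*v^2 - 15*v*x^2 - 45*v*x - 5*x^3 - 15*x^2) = 30*v^3*x^2 - 270*v^3 + 35*v^2*x^3 - 315*v^2*x - 5*x^5 + 45*x^3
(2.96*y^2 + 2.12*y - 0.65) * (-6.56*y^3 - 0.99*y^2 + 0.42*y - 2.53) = -19.4176*y^5 - 16.8376*y^4 + 3.4084*y^3 - 5.9549*y^2 - 5.6366*y + 1.6445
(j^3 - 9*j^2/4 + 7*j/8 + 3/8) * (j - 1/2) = j^4 - 11*j^3/4 + 2*j^2 - j/16 - 3/16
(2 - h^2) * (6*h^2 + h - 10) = -6*h^4 - h^3 + 22*h^2 + 2*h - 20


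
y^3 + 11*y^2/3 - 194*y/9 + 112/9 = (y - 8/3)*(y - 2/3)*(y + 7)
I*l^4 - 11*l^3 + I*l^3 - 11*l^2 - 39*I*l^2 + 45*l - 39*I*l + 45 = (l + 3*I)^2*(l + 5*I)*(I*l + I)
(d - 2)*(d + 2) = d^2 - 4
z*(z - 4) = z^2 - 4*z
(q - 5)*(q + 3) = q^2 - 2*q - 15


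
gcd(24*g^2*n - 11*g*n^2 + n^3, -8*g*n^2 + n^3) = 8*g*n - n^2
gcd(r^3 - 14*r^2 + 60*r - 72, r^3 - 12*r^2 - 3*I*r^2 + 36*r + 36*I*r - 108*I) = r^2 - 12*r + 36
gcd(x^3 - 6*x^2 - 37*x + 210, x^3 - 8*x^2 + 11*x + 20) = x - 5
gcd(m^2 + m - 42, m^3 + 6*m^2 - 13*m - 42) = m + 7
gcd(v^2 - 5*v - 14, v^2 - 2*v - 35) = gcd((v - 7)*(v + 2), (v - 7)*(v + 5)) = v - 7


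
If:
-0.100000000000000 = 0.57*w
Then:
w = -0.18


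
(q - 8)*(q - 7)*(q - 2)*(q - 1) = q^4 - 18*q^3 + 103*q^2 - 198*q + 112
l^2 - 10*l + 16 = (l - 8)*(l - 2)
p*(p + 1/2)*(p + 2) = p^3 + 5*p^2/2 + p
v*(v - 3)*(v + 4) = v^3 + v^2 - 12*v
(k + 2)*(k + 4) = k^2 + 6*k + 8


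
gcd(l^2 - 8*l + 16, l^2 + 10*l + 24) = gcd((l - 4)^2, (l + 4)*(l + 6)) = 1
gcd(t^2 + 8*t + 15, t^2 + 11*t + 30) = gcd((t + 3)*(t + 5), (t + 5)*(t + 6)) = t + 5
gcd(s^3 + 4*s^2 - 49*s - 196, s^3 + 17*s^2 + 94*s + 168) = s^2 + 11*s + 28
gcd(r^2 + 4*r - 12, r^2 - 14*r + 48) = 1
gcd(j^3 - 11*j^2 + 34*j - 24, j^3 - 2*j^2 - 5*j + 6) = j - 1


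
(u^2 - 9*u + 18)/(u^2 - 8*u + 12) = (u - 3)/(u - 2)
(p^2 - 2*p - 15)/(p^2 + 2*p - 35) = (p + 3)/(p + 7)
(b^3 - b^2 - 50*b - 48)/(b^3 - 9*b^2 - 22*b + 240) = (b^2 + 7*b + 6)/(b^2 - b - 30)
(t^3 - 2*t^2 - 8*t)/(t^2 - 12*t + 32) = t*(t + 2)/(t - 8)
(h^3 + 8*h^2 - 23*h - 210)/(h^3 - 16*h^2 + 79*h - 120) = (h^2 + 13*h + 42)/(h^2 - 11*h + 24)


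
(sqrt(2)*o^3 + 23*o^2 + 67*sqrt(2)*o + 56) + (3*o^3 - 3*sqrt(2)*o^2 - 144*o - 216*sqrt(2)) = sqrt(2)*o^3 + 3*o^3 - 3*sqrt(2)*o^2 + 23*o^2 - 144*o + 67*sqrt(2)*o - 216*sqrt(2) + 56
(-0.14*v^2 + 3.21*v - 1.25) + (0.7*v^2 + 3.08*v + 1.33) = 0.56*v^2 + 6.29*v + 0.0800000000000001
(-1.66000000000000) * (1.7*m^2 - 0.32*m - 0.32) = -2.822*m^2 + 0.5312*m + 0.5312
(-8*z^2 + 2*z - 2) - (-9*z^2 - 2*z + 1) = z^2 + 4*z - 3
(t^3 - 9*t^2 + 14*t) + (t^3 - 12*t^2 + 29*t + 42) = 2*t^3 - 21*t^2 + 43*t + 42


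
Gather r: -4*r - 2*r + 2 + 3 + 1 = 6 - 6*r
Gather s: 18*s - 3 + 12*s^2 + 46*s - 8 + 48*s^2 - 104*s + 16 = 60*s^2 - 40*s + 5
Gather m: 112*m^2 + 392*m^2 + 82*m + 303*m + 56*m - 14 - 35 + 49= 504*m^2 + 441*m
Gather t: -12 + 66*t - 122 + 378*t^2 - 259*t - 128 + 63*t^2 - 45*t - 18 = 441*t^2 - 238*t - 280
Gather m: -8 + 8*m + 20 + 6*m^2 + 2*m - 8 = 6*m^2 + 10*m + 4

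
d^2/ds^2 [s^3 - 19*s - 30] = 6*s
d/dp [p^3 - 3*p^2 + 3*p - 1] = 3*p^2 - 6*p + 3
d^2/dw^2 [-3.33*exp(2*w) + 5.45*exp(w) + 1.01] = (5.45 - 13.32*exp(w))*exp(w)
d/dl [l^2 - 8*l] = 2*l - 8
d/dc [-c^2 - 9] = -2*c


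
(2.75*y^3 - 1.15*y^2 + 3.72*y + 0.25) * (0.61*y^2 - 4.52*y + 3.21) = 1.6775*y^5 - 13.1315*y^4 + 16.2947*y^3 - 20.3534*y^2 + 10.8112*y + 0.8025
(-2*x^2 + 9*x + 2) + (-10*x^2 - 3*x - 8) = -12*x^2 + 6*x - 6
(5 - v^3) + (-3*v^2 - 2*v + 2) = -v^3 - 3*v^2 - 2*v + 7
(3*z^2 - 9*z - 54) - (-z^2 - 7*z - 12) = 4*z^2 - 2*z - 42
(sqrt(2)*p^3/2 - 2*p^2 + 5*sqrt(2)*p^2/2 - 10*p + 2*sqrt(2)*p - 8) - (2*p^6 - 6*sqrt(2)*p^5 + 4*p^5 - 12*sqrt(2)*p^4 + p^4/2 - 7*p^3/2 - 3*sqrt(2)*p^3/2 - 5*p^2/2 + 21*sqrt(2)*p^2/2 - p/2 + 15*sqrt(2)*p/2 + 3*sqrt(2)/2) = -2*p^6 - 4*p^5 + 6*sqrt(2)*p^5 - p^4/2 + 12*sqrt(2)*p^4 + 2*sqrt(2)*p^3 + 7*p^3/2 - 8*sqrt(2)*p^2 + p^2/2 - 19*p/2 - 11*sqrt(2)*p/2 - 8 - 3*sqrt(2)/2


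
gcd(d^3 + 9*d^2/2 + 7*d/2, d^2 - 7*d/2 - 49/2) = d + 7/2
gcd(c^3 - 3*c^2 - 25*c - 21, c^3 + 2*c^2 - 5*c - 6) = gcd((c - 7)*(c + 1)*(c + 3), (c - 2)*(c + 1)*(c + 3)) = c^2 + 4*c + 3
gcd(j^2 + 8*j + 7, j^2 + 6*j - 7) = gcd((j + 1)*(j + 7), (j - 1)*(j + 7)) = j + 7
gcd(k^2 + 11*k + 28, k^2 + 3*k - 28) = k + 7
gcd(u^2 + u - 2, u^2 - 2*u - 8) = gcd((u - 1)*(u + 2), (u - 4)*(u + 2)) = u + 2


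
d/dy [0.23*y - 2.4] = 0.230000000000000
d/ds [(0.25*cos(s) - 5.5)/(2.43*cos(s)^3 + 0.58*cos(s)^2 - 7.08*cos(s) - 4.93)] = (1.215*cos(s)^3 - 39.95*cos(s)^2 - 6.38*cos(s) + 40.1725)*sin(s)/(5.9049*cos(s)^6 + 2.8188*cos(s)^5 - 34.0724*cos(s)^4 - 32.1726*cos(s)^3 + 44.4076*cos(s)^2 + 69.8088*cos(s) + 24.3049)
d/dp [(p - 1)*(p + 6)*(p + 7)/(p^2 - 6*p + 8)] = (p^4 - 12*p^3 - 77*p^2 + 276*p - 20)/(p^4 - 12*p^3 + 52*p^2 - 96*p + 64)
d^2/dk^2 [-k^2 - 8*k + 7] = -2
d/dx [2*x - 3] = 2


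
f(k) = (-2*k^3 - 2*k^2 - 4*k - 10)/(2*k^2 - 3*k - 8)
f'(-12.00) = -0.96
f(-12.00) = 10.15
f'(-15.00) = -0.97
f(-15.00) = 13.04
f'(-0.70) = -0.95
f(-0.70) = 1.52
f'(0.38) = 0.50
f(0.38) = 1.35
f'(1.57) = 4.79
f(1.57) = 3.72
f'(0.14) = 0.19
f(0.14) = 1.27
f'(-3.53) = -0.83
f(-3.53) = 2.44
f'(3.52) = 24.11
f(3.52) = -21.88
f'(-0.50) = -0.56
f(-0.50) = 1.38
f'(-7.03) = -0.91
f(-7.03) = 5.49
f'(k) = (3 - 4*k)*(-2*k^3 - 2*k^2 - 4*k - 10)/(2*k^2 - 3*k - 8)^2 + (-6*k^2 - 4*k - 4)/(2*k^2 - 3*k - 8) = 2*(-2*k^4 + 6*k^3 + 31*k^2 + 36*k + 1)/(4*k^4 - 12*k^3 - 23*k^2 + 48*k + 64)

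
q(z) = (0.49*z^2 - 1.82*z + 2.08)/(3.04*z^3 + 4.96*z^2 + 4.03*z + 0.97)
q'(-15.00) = -0.00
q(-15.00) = -0.02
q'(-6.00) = -0.02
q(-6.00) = -0.06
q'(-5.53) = -0.02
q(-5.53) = -0.07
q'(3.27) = 0.00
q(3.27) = 0.01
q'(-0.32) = -641.18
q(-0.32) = 30.59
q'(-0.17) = -41.49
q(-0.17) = 5.82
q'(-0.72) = -18.92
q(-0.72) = -7.36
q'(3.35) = 0.00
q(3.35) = 0.01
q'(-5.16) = -0.03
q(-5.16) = -0.08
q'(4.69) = 0.00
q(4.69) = 0.01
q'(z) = (0.98*z - 1.82)/(3.04*z^3 + 4.96*z^2 + 4.03*z + 0.97) + (-9.12*z^2 - 9.92*z - 4.03)*(0.49*z^2 - 1.82*z + 2.08)/(3.04*z^3 + 4.96*z^2 + 4.03*z + 0.97)^2 = (-1.4896*z^4 + 11.0656*z^3 - 7.9677*z^2 - 19.683*z - 10.1478)/(9.2416*z^6 + 30.1568*z^5 + 49.104*z^4 + 45.8752*z^3 + 25.8633*z^2 + 7.8182*z + 0.9409)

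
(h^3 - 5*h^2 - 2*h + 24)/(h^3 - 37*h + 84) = (h + 2)/(h + 7)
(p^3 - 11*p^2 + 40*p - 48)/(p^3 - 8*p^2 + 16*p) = (p - 3)/p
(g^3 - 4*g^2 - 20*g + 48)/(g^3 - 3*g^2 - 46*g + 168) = (g^2 + 2*g - 8)/(g^2 + 3*g - 28)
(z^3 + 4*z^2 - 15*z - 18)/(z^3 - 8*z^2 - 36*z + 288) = (z^2 - 2*z - 3)/(z^2 - 14*z + 48)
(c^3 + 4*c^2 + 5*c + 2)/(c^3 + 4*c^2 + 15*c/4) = 4*(c^3 + 4*c^2 + 5*c + 2)/(c*(4*c^2 + 16*c + 15))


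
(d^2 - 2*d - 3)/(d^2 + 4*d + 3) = (d - 3)/(d + 3)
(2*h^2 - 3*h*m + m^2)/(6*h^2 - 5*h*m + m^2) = (h - m)/(3*h - m)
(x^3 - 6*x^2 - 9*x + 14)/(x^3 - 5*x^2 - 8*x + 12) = (x - 7)/(x - 6)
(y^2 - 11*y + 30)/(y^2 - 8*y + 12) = (y - 5)/(y - 2)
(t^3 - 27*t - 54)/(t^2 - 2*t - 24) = (t^2 + 6*t + 9)/(t + 4)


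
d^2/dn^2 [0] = 0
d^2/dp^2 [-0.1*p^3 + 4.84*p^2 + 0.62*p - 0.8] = 9.68 - 0.6*p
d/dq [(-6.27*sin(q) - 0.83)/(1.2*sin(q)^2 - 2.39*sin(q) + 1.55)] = (7.524*sin(q)^2 + 1.992*sin(q) - 11.7022)*cos(q)/(1.44*sin(q)^4 - 5.736*sin(q)^3 + 9.4321*sin(q)^2 - 7.409*sin(q) + 2.4025)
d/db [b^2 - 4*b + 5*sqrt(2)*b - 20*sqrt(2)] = 2*b - 4 + 5*sqrt(2)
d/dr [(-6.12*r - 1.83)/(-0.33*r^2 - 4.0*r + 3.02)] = (2.0196*r^2 + 24.48*r - (0.66*r + 4.0)*(6.12*r + 1.83) - 18.4824)/(0.33*r^2 + 4.0*r - 3.02)^2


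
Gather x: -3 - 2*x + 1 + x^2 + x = x^2 - x - 2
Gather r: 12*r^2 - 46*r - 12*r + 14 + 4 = 12*r^2 - 58*r + 18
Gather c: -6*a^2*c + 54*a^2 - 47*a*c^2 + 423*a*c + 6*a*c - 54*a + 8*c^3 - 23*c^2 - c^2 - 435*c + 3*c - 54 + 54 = 54*a^2 - 54*a + 8*c^3 + c^2*(-47*a - 24) + c*(-6*a^2 + 429*a - 432)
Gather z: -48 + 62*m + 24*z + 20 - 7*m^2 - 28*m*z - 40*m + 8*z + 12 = -7*m^2 + 22*m + z*(32 - 28*m) - 16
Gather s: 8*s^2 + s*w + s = 8*s^2 + s*(w + 1)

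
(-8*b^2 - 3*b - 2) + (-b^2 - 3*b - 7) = -9*b^2 - 6*b - 9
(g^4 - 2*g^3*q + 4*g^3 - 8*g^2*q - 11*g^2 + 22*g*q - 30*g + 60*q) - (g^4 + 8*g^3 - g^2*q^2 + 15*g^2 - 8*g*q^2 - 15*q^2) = -2*g^3*q - 4*g^3 + g^2*q^2 - 8*g^2*q - 26*g^2 + 8*g*q^2 + 22*g*q - 30*g + 15*q^2 + 60*q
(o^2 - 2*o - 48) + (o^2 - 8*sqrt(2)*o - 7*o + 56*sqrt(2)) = 2*o^2 - 8*sqrt(2)*o - 9*o - 48 + 56*sqrt(2)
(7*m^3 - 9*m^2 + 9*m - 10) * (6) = 42*m^3 - 54*m^2 + 54*m - 60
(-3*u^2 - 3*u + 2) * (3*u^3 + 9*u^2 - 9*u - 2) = -9*u^5 - 36*u^4 + 6*u^3 + 51*u^2 - 12*u - 4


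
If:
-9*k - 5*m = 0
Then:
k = -5*m/9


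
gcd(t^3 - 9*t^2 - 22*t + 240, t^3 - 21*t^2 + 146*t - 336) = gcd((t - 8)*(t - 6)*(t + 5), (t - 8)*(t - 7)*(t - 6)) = t^2 - 14*t + 48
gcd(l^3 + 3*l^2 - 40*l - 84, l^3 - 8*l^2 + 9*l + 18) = l - 6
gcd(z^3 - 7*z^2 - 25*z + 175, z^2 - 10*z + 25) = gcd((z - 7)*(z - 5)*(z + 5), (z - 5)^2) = z - 5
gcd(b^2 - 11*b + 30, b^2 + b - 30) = b - 5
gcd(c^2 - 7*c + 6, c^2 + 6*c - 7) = c - 1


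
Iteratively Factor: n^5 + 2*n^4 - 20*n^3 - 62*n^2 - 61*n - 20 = (n - 5)*(n^4 + 7*n^3 + 15*n^2 + 13*n + 4) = (n - 5)*(n + 1)*(n^3 + 6*n^2 + 9*n + 4) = (n - 5)*(n + 1)^2*(n^2 + 5*n + 4) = (n - 5)*(n + 1)^2*(n + 4)*(n + 1)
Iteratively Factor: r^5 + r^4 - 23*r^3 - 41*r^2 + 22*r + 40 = (r - 5)*(r^4 + 6*r^3 + 7*r^2 - 6*r - 8) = (r - 5)*(r + 2)*(r^3 + 4*r^2 - r - 4) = (r - 5)*(r + 2)*(r + 4)*(r^2 - 1) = (r - 5)*(r + 1)*(r + 2)*(r + 4)*(r - 1)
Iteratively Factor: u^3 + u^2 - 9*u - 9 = (u + 1)*(u^2 - 9) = (u + 1)*(u + 3)*(u - 3)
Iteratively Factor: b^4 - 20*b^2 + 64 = (b - 2)*(b^3 + 2*b^2 - 16*b - 32) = (b - 4)*(b - 2)*(b^2 + 6*b + 8) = (b - 4)*(b - 2)*(b + 4)*(b + 2)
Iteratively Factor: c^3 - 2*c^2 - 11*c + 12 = (c + 3)*(c^2 - 5*c + 4) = (c - 4)*(c + 3)*(c - 1)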